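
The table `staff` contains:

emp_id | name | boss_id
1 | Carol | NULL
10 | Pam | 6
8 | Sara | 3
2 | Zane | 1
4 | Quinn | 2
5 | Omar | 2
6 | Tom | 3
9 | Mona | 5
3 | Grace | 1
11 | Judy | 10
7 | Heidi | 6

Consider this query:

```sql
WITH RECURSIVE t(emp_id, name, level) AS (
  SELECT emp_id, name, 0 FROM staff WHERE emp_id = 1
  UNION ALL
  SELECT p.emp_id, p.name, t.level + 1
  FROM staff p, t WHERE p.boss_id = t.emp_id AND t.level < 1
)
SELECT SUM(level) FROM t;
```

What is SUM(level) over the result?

2

Base: emp_id=1 (Carol) at level 0.
Iteration 1: rows with boss_id in {1} -> Zane (id 2, level 1), Grace (id 3, level 1).
Iteration 2: level < 1 fails for all current rows; recursion stops.
SUM(level) = 0 + 1 + 1 = 2.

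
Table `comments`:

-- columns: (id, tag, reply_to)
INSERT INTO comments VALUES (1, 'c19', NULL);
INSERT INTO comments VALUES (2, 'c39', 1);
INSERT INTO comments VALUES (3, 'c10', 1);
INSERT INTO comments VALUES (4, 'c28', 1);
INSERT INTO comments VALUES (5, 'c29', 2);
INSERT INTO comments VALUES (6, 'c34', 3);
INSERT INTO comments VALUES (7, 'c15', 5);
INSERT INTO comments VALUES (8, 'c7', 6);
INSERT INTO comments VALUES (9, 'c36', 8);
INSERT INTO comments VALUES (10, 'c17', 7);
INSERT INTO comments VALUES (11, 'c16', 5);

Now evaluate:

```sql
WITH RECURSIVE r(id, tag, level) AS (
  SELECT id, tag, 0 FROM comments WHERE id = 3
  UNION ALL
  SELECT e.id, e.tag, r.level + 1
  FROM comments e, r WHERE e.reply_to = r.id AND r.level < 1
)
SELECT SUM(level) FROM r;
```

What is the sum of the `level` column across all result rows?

1

Base: id=3 (c10) at level 0.
Iteration 1: rows with reply_to in {3} -> c34 (id 6, level 1).
Iteration 2: level < 1 fails for all current rows; recursion stops.
SUM(level) = 0 + 1 = 1.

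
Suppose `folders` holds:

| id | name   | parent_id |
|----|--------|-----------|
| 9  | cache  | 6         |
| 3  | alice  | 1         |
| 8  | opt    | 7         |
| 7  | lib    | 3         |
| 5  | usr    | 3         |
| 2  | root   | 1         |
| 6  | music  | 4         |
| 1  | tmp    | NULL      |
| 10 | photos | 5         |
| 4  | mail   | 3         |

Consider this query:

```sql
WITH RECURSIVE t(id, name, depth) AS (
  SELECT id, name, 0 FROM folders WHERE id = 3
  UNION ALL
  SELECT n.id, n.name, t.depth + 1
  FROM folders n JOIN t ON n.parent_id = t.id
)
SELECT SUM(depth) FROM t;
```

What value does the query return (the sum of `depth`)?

Base: id=3 (alice) at depth 0.
Iteration 1: rows with parent_id in {3} -> mail (id 4, depth 1), usr (id 5, depth 1), lib (id 7, depth 1).
Iteration 2: rows with parent_id in {4,5,7} -> music (id 6, depth 2), opt (id 8, depth 2), photos (id 10, depth 2).
Iteration 3: rows with parent_id in {6,8,10} -> cache (id 9, depth 3).
Iteration 4: no rows with parent_id in {9}; recursion stops.
SUM(depth) = 0 + 1 + 1 + 1 + 2 + 2 + 2 + 3 = 12.

12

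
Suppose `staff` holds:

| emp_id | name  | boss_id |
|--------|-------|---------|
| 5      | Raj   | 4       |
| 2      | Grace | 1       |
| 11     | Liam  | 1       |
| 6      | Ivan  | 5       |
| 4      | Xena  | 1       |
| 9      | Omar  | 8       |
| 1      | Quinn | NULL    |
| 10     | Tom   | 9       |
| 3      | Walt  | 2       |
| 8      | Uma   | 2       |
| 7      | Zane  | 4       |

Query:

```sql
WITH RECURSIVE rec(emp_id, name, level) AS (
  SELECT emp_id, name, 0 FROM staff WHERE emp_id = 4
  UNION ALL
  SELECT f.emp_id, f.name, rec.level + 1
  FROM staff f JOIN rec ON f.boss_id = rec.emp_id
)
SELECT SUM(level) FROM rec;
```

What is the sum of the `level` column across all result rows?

Base: emp_id=4 (Xena) at level 0.
Iteration 1: rows with boss_id in {4} -> Raj (id 5, level 1), Zane (id 7, level 1).
Iteration 2: rows with boss_id in {5,7} -> Ivan (id 6, level 2).
Iteration 3: no rows with boss_id in {6}; recursion stops.
SUM(level) = 0 + 1 + 1 + 2 = 4.

4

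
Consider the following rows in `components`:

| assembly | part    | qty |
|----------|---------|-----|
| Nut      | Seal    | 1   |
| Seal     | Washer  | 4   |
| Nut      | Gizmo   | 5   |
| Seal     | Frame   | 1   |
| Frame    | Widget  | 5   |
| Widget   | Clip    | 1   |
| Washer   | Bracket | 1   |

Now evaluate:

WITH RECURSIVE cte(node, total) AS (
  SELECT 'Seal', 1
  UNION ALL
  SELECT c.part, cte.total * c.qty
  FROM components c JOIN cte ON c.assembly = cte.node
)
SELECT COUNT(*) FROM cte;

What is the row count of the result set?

6

Base: (Seal, total=1).
Iteration 1: components of {Seal} -> Frame = 1*1 = 1, Washer = 1*4 = 4.
Iteration 2: components of {Frame,Washer} -> Bracket = 4*1 = 4, Widget = 1*5 = 5.
Iteration 3: components of {Bracket,Widget} -> Clip = 5*1 = 5.
Iteration 4: no further components; recursion stops.
Total rows emitted: 6.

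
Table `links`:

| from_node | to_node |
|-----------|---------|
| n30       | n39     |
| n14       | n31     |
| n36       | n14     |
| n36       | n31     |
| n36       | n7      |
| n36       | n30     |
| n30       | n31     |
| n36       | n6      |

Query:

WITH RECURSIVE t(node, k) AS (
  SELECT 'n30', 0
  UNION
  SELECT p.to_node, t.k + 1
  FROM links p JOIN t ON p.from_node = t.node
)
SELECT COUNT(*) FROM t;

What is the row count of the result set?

3

Base: (n30, k=0).
Iteration 1: edges from {n30} -> (n31, k=1), (n39, k=1).
Iteration 2: no outgoing edges from {n31,n39}; recursion stops.
Total rows emitted: 3.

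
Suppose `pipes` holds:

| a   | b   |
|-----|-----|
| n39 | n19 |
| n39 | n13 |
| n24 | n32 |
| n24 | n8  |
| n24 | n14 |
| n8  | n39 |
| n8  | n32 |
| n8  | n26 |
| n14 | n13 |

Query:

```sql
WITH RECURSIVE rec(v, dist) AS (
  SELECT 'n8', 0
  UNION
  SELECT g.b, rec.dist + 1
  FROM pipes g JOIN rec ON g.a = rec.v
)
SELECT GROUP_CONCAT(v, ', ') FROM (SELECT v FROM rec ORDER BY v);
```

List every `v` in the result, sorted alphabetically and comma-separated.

Base: (n8, dist=0).
Iteration 1: edges from {n8} -> (n26, dist=1), (n32, dist=1), (n39, dist=1).
Iteration 2: edges from {n26,n32,n39} -> (n13, dist=2), (n19, dist=2).
Iteration 3: no outgoing edges from {n13,n19}; recursion stops.

n13, n19, n26, n32, n39, n8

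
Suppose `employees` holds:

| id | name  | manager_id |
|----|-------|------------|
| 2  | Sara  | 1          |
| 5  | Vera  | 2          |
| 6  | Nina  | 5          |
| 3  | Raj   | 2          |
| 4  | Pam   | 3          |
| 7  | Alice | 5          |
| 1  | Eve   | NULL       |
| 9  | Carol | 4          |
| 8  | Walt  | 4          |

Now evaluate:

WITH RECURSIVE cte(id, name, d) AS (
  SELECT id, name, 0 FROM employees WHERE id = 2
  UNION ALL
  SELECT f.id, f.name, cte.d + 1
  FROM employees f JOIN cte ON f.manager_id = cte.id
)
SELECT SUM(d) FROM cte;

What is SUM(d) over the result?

Base: id=2 (Sara) at d 0.
Iteration 1: rows with manager_id in {2} -> Raj (id 3, d 1), Vera (id 5, d 1).
Iteration 2: rows with manager_id in {3,5} -> Pam (id 4, d 2), Nina (id 6, d 2), Alice (id 7, d 2).
Iteration 3: rows with manager_id in {4,6,7} -> Walt (id 8, d 3), Carol (id 9, d 3).
Iteration 4: no rows with manager_id in {8,9}; recursion stops.
SUM(d) = 0 + 1 + 1 + 2 + 2 + 2 + 3 + 3 = 14.

14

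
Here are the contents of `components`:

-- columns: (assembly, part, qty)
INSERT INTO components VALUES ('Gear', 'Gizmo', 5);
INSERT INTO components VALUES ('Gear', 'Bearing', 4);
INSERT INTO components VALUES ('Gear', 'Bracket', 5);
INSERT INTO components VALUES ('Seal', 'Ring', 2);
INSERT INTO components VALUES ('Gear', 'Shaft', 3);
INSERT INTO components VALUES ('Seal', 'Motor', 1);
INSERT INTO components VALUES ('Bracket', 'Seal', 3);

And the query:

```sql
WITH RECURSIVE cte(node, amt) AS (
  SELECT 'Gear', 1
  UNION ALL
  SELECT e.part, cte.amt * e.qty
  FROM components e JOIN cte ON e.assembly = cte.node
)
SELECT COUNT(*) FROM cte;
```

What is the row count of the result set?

8

Base: (Gear, amt=1).
Iteration 1: components of {Gear} -> Bearing = 1*4 = 4, Bracket = 1*5 = 5, Gizmo = 1*5 = 5, Shaft = 1*3 = 3.
Iteration 2: components of {Bearing,Bracket,Gizmo,Shaft} -> Seal = 5*3 = 15.
Iteration 3: components of {Seal} -> Motor = 15*1 = 15, Ring = 15*2 = 30.
Iteration 4: no further components; recursion stops.
Total rows emitted: 8.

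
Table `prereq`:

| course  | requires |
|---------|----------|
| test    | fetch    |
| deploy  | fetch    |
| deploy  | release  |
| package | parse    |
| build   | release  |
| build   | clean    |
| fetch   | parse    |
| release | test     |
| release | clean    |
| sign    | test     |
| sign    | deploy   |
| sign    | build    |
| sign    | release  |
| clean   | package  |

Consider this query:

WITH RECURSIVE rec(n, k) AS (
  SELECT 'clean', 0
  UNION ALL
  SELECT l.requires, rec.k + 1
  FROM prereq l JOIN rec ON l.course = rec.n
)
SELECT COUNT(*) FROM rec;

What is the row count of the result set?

3

Base: (clean, k=0).
Iteration 1: edges from {clean} -> (package, k=1).
Iteration 2: edges from {package} -> (parse, k=2).
Iteration 3: no outgoing edges from {parse}; recursion stops.
Total rows emitted: 3.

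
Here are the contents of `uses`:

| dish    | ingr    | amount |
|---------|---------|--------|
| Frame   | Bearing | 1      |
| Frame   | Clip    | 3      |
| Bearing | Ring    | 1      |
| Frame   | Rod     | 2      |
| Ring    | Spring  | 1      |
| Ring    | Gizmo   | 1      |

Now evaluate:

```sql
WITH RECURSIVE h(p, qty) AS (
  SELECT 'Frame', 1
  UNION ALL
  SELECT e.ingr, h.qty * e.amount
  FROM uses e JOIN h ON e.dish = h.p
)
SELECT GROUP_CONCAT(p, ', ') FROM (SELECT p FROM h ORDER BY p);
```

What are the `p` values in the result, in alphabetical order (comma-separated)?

Bearing, Clip, Frame, Gizmo, Ring, Rod, Spring

Base: (Frame, qty=1).
Iteration 1: components of {Frame} -> Bearing = 1*1 = 1, Clip = 1*3 = 3, Rod = 1*2 = 2.
Iteration 2: components of {Bearing,Clip,Rod} -> Ring = 1*1 = 1.
Iteration 3: components of {Ring} -> Gizmo = 1*1 = 1, Spring = 1*1 = 1.
Iteration 4: no further components; recursion stops.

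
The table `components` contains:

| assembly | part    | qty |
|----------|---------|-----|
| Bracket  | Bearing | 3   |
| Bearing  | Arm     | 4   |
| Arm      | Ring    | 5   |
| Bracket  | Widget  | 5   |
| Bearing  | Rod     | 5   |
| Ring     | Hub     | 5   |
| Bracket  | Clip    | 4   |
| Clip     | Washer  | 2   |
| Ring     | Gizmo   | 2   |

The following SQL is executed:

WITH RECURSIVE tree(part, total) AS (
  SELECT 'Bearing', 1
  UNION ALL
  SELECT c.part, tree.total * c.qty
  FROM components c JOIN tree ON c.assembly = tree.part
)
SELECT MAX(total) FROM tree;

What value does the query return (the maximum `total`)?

100

Base: (Bearing, total=1).
Iteration 1: components of {Bearing} -> Arm = 1*4 = 4, Rod = 1*5 = 5.
Iteration 2: components of {Arm,Rod} -> Ring = 4*5 = 20.
Iteration 3: components of {Ring} -> Gizmo = 20*2 = 40, Hub = 20*5 = 100.
Iteration 4: no further components; recursion stops.
total values: 1, 4, 5, 20, 100, 40; the maximum is 100.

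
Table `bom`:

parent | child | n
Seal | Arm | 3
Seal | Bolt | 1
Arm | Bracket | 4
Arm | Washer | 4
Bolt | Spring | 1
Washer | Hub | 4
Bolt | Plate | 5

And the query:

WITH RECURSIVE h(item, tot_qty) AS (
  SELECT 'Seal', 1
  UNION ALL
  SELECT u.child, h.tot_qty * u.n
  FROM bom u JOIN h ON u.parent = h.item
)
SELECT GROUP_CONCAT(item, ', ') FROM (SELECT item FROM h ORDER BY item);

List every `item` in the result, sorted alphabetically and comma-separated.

Base: (Seal, tot_qty=1).
Iteration 1: components of {Seal} -> Arm = 1*3 = 3, Bolt = 1*1 = 1.
Iteration 2: components of {Arm,Bolt} -> Bracket = 3*4 = 12, Plate = 1*5 = 5, Spring = 1*1 = 1, Washer = 3*4 = 12.
Iteration 3: components of {Bracket,Plate,Spring,Washer} -> Hub = 12*4 = 48.
Iteration 4: no further components; recursion stops.

Arm, Bolt, Bracket, Hub, Plate, Seal, Spring, Washer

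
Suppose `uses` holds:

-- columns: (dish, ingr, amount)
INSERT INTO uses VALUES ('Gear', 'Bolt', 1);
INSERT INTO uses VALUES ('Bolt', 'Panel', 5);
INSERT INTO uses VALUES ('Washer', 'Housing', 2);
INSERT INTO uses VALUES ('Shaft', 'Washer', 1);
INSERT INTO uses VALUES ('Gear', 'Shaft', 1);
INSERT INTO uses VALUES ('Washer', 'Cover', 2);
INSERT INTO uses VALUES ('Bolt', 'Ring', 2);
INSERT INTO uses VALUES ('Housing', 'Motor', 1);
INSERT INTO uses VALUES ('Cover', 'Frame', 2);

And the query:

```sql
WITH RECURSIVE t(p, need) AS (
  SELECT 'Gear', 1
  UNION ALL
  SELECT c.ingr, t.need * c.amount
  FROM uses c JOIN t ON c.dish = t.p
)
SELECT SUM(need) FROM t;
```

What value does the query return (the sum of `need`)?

21

Base: (Gear, need=1).
Iteration 1: components of {Gear} -> Bolt = 1*1 = 1, Shaft = 1*1 = 1.
Iteration 2: components of {Bolt,Shaft} -> Panel = 1*5 = 5, Ring = 1*2 = 2, Washer = 1*1 = 1.
Iteration 3: components of {Panel,Ring,Washer} -> Cover = 1*2 = 2, Housing = 1*2 = 2.
Iteration 4: components of {Cover,Housing} -> Frame = 2*2 = 4, Motor = 2*1 = 2.
Iteration 5: no further components; recursion stops.
SUM(need) = 1 + 1 + 1 + 2 + 5 + 1 + 2 + 2 + 4 + 2 = 21.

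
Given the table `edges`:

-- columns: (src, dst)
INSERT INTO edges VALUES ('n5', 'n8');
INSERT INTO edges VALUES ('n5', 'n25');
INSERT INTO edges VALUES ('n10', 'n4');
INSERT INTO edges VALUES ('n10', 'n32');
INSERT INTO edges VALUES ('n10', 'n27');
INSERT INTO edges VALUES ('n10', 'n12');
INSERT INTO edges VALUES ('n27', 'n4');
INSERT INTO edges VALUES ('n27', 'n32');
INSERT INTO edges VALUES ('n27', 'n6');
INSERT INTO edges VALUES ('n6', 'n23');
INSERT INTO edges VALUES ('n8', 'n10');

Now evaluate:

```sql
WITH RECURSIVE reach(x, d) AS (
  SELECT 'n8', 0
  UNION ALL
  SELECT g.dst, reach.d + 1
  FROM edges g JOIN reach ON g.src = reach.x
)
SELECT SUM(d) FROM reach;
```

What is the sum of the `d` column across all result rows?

22

Base: (n8, d=0).
Iteration 1: edges from {n8} -> (n10, d=1).
Iteration 2: edges from {n10} -> (n12, d=2), (n27, d=2), (n32, d=2), (n4, d=2).
Iteration 3: edges from {n12,n27,n32,n4} -> (n32, d=3), (n4, d=3), (n6, d=3).
Iteration 4: edges from {n32,n4,n6} -> (n23, d=4).
Iteration 5: no outgoing edges from {n23}; recursion stops.
SUM(d) = 0 + 1 + 2 + 2 + 2 + 2 + 3 + 3 + 3 + 4 = 22.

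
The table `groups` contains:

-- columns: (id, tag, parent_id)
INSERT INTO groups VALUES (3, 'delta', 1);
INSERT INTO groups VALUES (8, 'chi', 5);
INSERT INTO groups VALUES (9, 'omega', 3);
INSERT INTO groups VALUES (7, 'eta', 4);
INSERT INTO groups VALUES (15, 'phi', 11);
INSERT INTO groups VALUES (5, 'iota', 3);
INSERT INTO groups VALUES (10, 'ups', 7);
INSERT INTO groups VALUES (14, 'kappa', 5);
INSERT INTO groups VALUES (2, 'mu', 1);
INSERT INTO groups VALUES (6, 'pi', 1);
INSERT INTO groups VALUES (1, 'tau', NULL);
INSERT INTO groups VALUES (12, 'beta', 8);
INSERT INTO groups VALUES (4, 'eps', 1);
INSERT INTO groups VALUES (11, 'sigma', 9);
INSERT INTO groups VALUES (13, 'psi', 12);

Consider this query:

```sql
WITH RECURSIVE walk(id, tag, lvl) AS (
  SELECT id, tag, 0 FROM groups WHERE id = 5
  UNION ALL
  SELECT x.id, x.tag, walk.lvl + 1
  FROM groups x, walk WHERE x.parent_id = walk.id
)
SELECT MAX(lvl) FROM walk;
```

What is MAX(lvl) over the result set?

3

Base: id=5 (iota) at lvl 0.
Iteration 1: rows with parent_id in {5} -> chi (id 8, lvl 1), kappa (id 14, lvl 1).
Iteration 2: rows with parent_id in {8,14} -> beta (id 12, lvl 2).
Iteration 3: rows with parent_id in {12} -> psi (id 13, lvl 3).
Iteration 4: no rows with parent_id in {13}; recursion stops.
lvl values: 0, 1, 1, 2, 3; the maximum is 3.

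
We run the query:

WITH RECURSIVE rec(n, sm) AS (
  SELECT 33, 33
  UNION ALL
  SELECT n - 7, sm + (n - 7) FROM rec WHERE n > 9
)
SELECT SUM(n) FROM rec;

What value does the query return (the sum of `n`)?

Base: n=33, sm=33.
Iteration 1: 33 > 9 holds -> n = 33 - 7 = 26, sm = 33 + 26 = 59.
Iteration 2: 26 > 9 holds -> n = 26 - 7 = 19, sm = 59 + 19 = 78.
Iteration 3: 19 > 9 holds -> n = 19 - 7 = 12, sm = 78 + 12 = 90.
Iteration 4: 12 > 9 holds -> n = 12 - 7 = 5, sm = 90 + 5 = 95.
Iteration 5: 5 > 9 fails; recursion stops.
SUM(n) = 33 + 26 + 19 + 12 + 5 = 95.

95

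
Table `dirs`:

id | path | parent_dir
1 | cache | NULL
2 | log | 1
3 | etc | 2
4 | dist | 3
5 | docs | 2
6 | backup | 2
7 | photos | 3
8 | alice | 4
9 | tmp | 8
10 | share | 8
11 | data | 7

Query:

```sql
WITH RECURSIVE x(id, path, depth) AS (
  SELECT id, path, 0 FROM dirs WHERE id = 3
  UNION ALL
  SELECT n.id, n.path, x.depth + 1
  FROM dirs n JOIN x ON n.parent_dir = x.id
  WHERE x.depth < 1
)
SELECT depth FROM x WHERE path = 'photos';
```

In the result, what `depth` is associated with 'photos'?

1

Base: id=3 (etc) at depth 0.
Iteration 1: rows with parent_dir in {3} -> dist (id 4, depth 1), photos (id 7, depth 1).
Iteration 2: depth < 1 fails for all current rows; recursion stops.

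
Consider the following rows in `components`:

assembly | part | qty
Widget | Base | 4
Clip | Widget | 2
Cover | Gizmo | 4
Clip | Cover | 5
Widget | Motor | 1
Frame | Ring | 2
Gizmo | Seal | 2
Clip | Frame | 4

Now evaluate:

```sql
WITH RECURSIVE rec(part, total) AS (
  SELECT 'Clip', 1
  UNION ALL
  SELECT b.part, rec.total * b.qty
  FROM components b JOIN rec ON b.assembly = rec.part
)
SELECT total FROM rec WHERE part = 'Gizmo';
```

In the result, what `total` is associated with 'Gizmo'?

20

Base: (Clip, total=1).
Iteration 1: components of {Clip} -> Cover = 1*5 = 5, Frame = 1*4 = 4, Widget = 1*2 = 2.
Iteration 2: components of {Cover,Frame,Widget} -> Base = 2*4 = 8, Gizmo = 5*4 = 20, Motor = 2*1 = 2, Ring = 4*2 = 8.
Iteration 3: components of {Base,Gizmo,Motor,Ring} -> Seal = 20*2 = 40.
Iteration 4: no further components; recursion stops.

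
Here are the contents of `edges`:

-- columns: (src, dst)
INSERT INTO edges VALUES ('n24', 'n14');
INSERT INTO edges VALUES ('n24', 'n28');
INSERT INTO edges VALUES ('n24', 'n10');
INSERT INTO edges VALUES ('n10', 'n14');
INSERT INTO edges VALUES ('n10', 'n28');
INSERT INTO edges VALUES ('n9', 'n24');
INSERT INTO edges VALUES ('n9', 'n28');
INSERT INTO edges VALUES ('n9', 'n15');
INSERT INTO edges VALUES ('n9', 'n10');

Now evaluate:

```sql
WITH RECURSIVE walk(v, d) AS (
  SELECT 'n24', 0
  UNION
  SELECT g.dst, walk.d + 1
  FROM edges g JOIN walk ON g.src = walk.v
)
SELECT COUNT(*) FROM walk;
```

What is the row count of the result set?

Base: (n24, d=0).
Iteration 1: edges from {n24} -> (n10, d=1), (n14, d=1), (n28, d=1).
Iteration 2: edges from {n10,n14,n28} -> (n14, d=2), (n28, d=2).
Iteration 3: no outgoing edges from {n14,n28}; recursion stops.
Total rows emitted: 6.

6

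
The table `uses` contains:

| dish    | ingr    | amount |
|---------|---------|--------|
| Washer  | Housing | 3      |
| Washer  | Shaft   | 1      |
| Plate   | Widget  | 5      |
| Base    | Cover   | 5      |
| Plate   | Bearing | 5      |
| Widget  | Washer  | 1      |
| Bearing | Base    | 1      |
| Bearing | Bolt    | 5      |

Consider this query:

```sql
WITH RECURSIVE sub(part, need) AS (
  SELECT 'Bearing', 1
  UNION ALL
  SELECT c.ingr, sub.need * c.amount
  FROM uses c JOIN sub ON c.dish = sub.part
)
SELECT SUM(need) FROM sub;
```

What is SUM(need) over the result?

Base: (Bearing, need=1).
Iteration 1: components of {Bearing} -> Base = 1*1 = 1, Bolt = 1*5 = 5.
Iteration 2: components of {Base,Bolt} -> Cover = 1*5 = 5.
Iteration 3: no further components; recursion stops.
SUM(need) = 1 + 1 + 5 + 5 = 12.

12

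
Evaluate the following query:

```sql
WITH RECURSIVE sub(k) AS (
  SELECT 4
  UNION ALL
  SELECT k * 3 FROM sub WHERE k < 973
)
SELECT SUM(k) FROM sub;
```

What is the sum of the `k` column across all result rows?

4372

Base: k=4.
Iteration 1: 4 < 973 holds -> k = 4 * 3 = 12.
Iteration 2: 12 < 973 holds -> k = 12 * 3 = 36.
Iteration 3: 36 < 973 holds -> k = 36 * 3 = 108.
Iteration 4: 108 < 973 holds -> k = 108 * 3 = 324.
Iteration 5: 324 < 973 holds -> k = 324 * 3 = 972.
Iteration 6: 972 < 973 holds -> k = 972 * 3 = 2916.
Iteration 7: 2916 < 973 fails; recursion stops.
SUM(k) = 4 + 12 + 36 + 108 + 324 + 972 + 2916 = 4372.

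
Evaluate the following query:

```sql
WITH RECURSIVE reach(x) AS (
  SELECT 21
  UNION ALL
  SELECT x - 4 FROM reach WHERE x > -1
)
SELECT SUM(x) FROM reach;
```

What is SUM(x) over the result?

Base: x=21.
Iteration 1: 21 > -1 holds -> x = 21 - 4 = 17.
Iteration 2: 17 > -1 holds -> x = 17 - 4 = 13.
Iteration 3: 13 > -1 holds -> x = 13 - 4 = 9.
Iteration 4: 9 > -1 holds -> x = 9 - 4 = 5.
Iteration 5: 5 > -1 holds -> x = 5 - 4 = 1.
Iteration 6: 1 > -1 holds -> x = 1 - 4 = -3.
Iteration 7: -3 > -1 fails; recursion stops.
SUM(x) = 21 + 17 + 13 + 9 + 5 + 1 + -3 = 63.

63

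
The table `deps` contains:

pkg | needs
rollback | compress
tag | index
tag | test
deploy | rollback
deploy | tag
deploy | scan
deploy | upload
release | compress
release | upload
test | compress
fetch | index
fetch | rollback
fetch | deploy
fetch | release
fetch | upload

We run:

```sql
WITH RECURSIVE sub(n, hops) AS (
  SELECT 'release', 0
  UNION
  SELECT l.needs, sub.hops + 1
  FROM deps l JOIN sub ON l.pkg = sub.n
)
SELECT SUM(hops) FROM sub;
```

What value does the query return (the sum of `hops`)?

2

Base: (release, hops=0).
Iteration 1: edges from {release} -> (compress, hops=1), (upload, hops=1).
Iteration 2: no outgoing edges from {compress,upload}; recursion stops.
SUM(hops) = 0 + 1 + 1 = 2.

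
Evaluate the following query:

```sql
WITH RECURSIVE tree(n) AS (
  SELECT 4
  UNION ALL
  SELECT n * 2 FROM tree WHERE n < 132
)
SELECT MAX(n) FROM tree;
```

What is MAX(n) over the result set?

Base: n=4.
Iteration 1: 4 < 132 holds -> n = 4 * 2 = 8.
Iteration 2: 8 < 132 holds -> n = 8 * 2 = 16.
Iteration 3: 16 < 132 holds -> n = 16 * 2 = 32.
Iteration 4: 32 < 132 holds -> n = 32 * 2 = 64.
Iteration 5: 64 < 132 holds -> n = 64 * 2 = 128.
Iteration 6: 128 < 132 holds -> n = 128 * 2 = 256.
Iteration 7: 256 < 132 fails; recursion stops.
n values: 4, 8, 16, 32, 64, 128, 256; the maximum is 256.

256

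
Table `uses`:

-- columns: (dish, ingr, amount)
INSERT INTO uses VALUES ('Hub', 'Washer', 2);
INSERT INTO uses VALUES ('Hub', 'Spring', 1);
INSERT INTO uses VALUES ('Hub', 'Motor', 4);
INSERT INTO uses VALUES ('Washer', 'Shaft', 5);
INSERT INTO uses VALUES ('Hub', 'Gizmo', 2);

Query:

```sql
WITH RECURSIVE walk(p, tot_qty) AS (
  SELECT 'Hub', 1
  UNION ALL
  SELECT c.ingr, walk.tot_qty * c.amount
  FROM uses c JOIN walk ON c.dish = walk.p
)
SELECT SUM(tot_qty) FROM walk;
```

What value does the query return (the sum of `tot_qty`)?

Base: (Hub, tot_qty=1).
Iteration 1: components of {Hub} -> Gizmo = 1*2 = 2, Motor = 1*4 = 4, Spring = 1*1 = 1, Washer = 1*2 = 2.
Iteration 2: components of {Gizmo,Motor,Spring,Washer} -> Shaft = 2*5 = 10.
Iteration 3: no further components; recursion stops.
SUM(tot_qty) = 1 + 2 + 1 + 4 + 2 + 10 = 20.

20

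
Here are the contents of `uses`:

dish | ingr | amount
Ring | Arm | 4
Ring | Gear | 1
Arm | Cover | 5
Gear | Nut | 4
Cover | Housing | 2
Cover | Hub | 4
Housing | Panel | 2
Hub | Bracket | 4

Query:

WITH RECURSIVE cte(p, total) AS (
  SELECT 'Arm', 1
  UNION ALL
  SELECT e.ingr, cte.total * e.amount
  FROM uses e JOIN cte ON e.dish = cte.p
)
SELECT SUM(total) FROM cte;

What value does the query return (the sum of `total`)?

Base: (Arm, total=1).
Iteration 1: components of {Arm} -> Cover = 1*5 = 5.
Iteration 2: components of {Cover} -> Housing = 5*2 = 10, Hub = 5*4 = 20.
Iteration 3: components of {Housing,Hub} -> Bracket = 20*4 = 80, Panel = 10*2 = 20.
Iteration 4: no further components; recursion stops.
SUM(total) = 1 + 5 + 10 + 20 + 20 + 80 = 136.

136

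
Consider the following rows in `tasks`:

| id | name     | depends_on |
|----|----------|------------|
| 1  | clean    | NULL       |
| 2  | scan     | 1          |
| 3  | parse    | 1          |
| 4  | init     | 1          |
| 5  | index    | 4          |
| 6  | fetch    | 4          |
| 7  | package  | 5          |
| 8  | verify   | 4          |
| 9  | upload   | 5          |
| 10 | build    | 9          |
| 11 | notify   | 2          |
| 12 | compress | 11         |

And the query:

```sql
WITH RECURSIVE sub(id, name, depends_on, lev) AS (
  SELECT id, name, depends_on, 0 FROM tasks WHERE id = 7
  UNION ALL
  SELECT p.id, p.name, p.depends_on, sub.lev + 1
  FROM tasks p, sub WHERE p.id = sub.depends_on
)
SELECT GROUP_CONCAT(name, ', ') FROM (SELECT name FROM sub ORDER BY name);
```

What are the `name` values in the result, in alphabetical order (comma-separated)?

clean, index, init, package

Base: id=7 (package), depends_on=5, lev 0.
Iteration 1: join on id=5 -> index (id 5, depends_on=4, lev 1).
Iteration 2: join on id=4 -> init (id 4, depends_on=1, lev 2).
Iteration 3: join on id=1 -> clean (id 1, depends_on=NULL, lev 3).
Iteration 4: depends_on is NULL; no match; recursion stops.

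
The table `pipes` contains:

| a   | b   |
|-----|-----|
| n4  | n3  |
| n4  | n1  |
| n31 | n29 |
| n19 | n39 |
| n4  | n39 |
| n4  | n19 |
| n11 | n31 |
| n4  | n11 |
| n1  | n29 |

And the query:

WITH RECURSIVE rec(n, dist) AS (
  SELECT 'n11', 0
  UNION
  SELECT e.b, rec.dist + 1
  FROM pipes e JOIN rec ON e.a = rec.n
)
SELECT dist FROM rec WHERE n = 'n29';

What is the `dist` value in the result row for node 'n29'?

Base: (n11, dist=0).
Iteration 1: edges from {n11} -> (n31, dist=1).
Iteration 2: edges from {n31} -> (n29, dist=2).
Iteration 3: no outgoing edges from {n29}; recursion stops.

2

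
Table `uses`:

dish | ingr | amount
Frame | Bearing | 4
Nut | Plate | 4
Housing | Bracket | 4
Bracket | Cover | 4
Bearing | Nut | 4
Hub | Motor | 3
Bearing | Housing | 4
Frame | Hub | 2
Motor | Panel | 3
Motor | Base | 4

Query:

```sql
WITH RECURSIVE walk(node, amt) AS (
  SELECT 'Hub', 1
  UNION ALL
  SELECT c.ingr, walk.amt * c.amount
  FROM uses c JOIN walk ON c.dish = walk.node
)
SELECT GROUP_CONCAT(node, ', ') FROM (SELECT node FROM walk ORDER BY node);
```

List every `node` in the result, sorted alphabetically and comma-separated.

Base: (Hub, amt=1).
Iteration 1: components of {Hub} -> Motor = 1*3 = 3.
Iteration 2: components of {Motor} -> Base = 3*4 = 12, Panel = 3*3 = 9.
Iteration 3: no further components; recursion stops.

Base, Hub, Motor, Panel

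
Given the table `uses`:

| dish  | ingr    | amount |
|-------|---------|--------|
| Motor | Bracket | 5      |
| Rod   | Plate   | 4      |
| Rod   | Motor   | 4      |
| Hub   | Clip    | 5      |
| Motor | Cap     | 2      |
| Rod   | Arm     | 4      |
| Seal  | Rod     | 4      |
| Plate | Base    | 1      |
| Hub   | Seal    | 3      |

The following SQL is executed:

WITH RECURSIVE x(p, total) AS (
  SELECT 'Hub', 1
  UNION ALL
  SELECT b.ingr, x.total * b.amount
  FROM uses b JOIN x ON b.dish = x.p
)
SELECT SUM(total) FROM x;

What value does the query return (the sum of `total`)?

Base: (Hub, total=1).
Iteration 1: components of {Hub} -> Clip = 1*5 = 5, Seal = 1*3 = 3.
Iteration 2: components of {Clip,Seal} -> Rod = 3*4 = 12.
Iteration 3: components of {Rod} -> Arm = 12*4 = 48, Motor = 12*4 = 48, Plate = 12*4 = 48.
Iteration 4: components of {Arm,Motor,Plate} -> Base = 48*1 = 48, Bracket = 48*5 = 240, Cap = 48*2 = 96.
Iteration 5: no further components; recursion stops.
SUM(total) = 1 + 5 + 3 + 12 + 48 + 48 + 48 + 48 + 96 + 240 = 549.

549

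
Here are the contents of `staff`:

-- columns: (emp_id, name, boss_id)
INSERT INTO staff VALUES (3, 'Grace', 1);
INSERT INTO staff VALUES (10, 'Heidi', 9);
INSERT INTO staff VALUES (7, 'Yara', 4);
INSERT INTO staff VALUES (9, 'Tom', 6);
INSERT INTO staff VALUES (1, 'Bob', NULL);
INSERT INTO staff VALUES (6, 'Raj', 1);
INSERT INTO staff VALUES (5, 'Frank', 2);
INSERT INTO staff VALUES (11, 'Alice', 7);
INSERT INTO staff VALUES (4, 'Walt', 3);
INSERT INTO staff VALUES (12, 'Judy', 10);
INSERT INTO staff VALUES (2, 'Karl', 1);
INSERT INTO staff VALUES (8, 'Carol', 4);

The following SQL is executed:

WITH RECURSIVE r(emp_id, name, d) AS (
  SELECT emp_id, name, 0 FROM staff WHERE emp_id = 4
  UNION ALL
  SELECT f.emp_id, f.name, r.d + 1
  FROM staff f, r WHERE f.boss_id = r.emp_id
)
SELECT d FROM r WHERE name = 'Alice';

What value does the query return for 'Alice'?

2

Base: emp_id=4 (Walt) at d 0.
Iteration 1: rows with boss_id in {4} -> Yara (id 7, d 1), Carol (id 8, d 1).
Iteration 2: rows with boss_id in {7,8} -> Alice (id 11, d 2).
Iteration 3: no rows with boss_id in {11}; recursion stops.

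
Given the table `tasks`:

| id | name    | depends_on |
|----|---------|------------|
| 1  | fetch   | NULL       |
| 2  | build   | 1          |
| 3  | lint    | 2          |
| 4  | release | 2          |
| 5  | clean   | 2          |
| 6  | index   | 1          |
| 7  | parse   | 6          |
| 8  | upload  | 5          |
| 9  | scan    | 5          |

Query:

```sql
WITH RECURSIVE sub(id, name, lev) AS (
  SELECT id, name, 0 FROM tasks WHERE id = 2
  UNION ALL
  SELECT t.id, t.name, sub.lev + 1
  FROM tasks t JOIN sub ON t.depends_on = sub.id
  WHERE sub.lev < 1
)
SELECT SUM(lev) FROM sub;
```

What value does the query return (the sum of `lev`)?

3

Base: id=2 (build) at lev 0.
Iteration 1: rows with depends_on in {2} -> lint (id 3, lev 1), release (id 4, lev 1), clean (id 5, lev 1).
Iteration 2: lev < 1 fails for all current rows; recursion stops.
SUM(lev) = 0 + 1 + 1 + 1 = 3.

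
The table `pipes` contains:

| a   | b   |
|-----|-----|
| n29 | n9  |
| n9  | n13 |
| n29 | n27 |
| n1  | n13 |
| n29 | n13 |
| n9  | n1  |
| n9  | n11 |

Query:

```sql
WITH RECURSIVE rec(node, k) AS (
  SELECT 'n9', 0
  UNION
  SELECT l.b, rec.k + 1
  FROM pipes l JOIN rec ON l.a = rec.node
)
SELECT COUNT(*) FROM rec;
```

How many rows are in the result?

Base: (n9, k=0).
Iteration 1: edges from {n9} -> (n1, k=1), (n11, k=1), (n13, k=1).
Iteration 2: edges from {n1,n11,n13} -> (n13, k=2).
Iteration 3: no outgoing edges from {n13}; recursion stops.
Total rows emitted: 5.

5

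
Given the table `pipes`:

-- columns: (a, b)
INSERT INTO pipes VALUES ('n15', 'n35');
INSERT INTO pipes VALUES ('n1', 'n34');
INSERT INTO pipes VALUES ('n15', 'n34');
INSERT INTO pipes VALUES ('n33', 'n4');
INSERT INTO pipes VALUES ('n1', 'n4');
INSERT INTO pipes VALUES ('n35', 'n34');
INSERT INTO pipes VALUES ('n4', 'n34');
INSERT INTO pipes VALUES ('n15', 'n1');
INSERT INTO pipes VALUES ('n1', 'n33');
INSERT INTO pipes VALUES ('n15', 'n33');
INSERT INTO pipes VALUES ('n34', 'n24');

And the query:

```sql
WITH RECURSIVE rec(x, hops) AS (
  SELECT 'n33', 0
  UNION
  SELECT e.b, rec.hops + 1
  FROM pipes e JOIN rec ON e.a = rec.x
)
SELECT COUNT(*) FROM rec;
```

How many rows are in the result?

Base: (n33, hops=0).
Iteration 1: edges from {n33} -> (n4, hops=1).
Iteration 2: edges from {n4} -> (n34, hops=2).
Iteration 3: edges from {n34} -> (n24, hops=3).
Iteration 4: no outgoing edges from {n24}; recursion stops.
Total rows emitted: 4.

4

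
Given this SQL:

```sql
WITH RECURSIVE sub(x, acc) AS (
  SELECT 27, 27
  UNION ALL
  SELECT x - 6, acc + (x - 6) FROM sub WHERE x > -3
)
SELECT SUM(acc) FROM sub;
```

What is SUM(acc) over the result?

Base: x=27, acc=27.
Iteration 1: 27 > -3 holds -> x = 27 - 6 = 21, acc = 27 + 21 = 48.
Iteration 2: 21 > -3 holds -> x = 21 - 6 = 15, acc = 48 + 15 = 63.
Iteration 3: 15 > -3 holds -> x = 15 - 6 = 9, acc = 63 + 9 = 72.
Iteration 4: 9 > -3 holds -> x = 9 - 6 = 3, acc = 72 + 3 = 75.
Iteration 5: 3 > -3 holds -> x = 3 - 6 = -3, acc = 75 + -3 = 72.
Iteration 6: -3 > -3 fails; recursion stops.
SUM(acc) = 27 + 48 + 63 + 72 + 75 + 72 = 357.

357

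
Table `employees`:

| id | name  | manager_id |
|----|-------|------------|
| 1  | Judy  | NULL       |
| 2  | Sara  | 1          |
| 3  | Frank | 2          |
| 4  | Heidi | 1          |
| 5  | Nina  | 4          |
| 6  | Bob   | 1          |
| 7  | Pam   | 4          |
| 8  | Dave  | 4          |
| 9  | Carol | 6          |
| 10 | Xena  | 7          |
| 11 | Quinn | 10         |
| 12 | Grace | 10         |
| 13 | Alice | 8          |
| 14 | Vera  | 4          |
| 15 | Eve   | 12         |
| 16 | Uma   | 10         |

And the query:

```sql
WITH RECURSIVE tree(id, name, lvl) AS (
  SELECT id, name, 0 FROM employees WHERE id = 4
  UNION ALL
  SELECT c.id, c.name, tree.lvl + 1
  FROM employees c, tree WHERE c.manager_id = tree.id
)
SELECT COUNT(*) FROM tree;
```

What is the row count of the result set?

Base: id=4 (Heidi) at lvl 0.
Iteration 1: rows with manager_id in {4} -> Nina (id 5, lvl 1), Pam (id 7, lvl 1), Dave (id 8, lvl 1), Vera (id 14, lvl 1).
Iteration 2: rows with manager_id in {5,7,8,14} -> Xena (id 10, lvl 2), Alice (id 13, lvl 2).
Iteration 3: rows with manager_id in {10,13} -> Quinn (id 11, lvl 3), Grace (id 12, lvl 3), Uma (id 16, lvl 3).
Iteration 4: rows with manager_id in {11,12,16} -> Eve (id 15, lvl 4).
Iteration 5: no rows with manager_id in {15}; recursion stops.
Total rows emitted: 11.

11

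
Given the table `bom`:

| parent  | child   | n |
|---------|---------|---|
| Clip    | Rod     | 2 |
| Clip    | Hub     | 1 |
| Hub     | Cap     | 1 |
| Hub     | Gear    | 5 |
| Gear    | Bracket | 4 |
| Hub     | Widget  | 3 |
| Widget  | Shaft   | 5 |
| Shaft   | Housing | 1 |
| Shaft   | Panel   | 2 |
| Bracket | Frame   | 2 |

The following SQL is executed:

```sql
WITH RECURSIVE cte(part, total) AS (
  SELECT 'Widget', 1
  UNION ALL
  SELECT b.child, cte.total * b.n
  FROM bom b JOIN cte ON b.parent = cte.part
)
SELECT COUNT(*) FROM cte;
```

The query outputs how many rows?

4

Base: (Widget, total=1).
Iteration 1: components of {Widget} -> Shaft = 1*5 = 5.
Iteration 2: components of {Shaft} -> Housing = 5*1 = 5, Panel = 5*2 = 10.
Iteration 3: no further components; recursion stops.
Total rows emitted: 4.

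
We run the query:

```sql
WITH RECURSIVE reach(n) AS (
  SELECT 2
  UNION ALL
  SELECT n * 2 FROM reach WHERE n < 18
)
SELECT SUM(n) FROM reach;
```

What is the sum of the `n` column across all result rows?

Base: n=2.
Iteration 1: 2 < 18 holds -> n = 2 * 2 = 4.
Iteration 2: 4 < 18 holds -> n = 4 * 2 = 8.
Iteration 3: 8 < 18 holds -> n = 8 * 2 = 16.
Iteration 4: 16 < 18 holds -> n = 16 * 2 = 32.
Iteration 5: 32 < 18 fails; recursion stops.
SUM(n) = 2 + 4 + 8 + 16 + 32 = 62.

62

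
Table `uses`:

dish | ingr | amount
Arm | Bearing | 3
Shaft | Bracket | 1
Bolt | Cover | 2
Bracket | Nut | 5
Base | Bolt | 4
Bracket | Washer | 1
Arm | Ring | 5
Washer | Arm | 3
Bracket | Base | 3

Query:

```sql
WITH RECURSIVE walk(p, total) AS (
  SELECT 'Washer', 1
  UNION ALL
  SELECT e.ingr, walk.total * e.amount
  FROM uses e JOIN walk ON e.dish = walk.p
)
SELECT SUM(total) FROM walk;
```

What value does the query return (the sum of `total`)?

28

Base: (Washer, total=1).
Iteration 1: components of {Washer} -> Arm = 1*3 = 3.
Iteration 2: components of {Arm} -> Bearing = 3*3 = 9, Ring = 3*5 = 15.
Iteration 3: no further components; recursion stops.
SUM(total) = 1 + 3 + 15 + 9 = 28.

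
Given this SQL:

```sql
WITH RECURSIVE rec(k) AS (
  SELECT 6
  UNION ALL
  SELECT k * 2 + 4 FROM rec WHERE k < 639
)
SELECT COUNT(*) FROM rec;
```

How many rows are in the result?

8

Base: k=6.
Iteration 1: 6 < 639 holds -> k = 6 * 2 + 4 = 16.
Iteration 2: 16 < 639 holds -> k = 16 * 2 + 4 = 36.
Iteration 3: 36 < 639 holds -> k = 36 * 2 + 4 = 76.
Iteration 4: 76 < 639 holds -> k = 76 * 2 + 4 = 156.
Iteration 5: 156 < 639 holds -> k = 156 * 2 + 4 = 316.
Iteration 6: 316 < 639 holds -> k = 316 * 2 + 4 = 636.
Iteration 7: 636 < 639 holds -> k = 636 * 2 + 4 = 1276.
Iteration 8: 1276 < 639 fails; recursion stops.
Total rows emitted: 8.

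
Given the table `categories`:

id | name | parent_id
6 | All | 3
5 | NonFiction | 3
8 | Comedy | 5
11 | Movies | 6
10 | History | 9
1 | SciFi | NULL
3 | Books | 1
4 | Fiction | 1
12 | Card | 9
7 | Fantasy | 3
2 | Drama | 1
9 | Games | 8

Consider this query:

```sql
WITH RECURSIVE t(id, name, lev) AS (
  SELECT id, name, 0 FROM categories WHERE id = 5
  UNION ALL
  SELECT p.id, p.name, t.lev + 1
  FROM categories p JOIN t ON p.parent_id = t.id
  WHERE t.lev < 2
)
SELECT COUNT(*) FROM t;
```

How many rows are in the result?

3

Base: id=5 (NonFiction) at lev 0.
Iteration 1: rows with parent_id in {5} -> Comedy (id 8, lev 1).
Iteration 2: rows with parent_id in {8} -> Games (id 9, lev 2).
Iteration 3: lev < 2 fails for all current rows; recursion stops.
Total rows emitted: 3.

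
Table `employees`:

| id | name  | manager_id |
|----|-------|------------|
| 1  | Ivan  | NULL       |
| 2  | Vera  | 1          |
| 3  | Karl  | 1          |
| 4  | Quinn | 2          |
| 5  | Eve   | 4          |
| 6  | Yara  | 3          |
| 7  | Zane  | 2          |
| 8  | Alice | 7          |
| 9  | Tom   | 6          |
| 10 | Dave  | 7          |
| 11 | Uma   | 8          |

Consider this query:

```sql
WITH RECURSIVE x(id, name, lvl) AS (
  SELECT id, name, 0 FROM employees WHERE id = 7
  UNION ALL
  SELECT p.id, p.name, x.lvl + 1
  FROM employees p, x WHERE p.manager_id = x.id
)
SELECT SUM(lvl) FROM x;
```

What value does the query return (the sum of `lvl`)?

Base: id=7 (Zane) at lvl 0.
Iteration 1: rows with manager_id in {7} -> Alice (id 8, lvl 1), Dave (id 10, lvl 1).
Iteration 2: rows with manager_id in {8,10} -> Uma (id 11, lvl 2).
Iteration 3: no rows with manager_id in {11}; recursion stops.
SUM(lvl) = 0 + 1 + 1 + 2 = 4.

4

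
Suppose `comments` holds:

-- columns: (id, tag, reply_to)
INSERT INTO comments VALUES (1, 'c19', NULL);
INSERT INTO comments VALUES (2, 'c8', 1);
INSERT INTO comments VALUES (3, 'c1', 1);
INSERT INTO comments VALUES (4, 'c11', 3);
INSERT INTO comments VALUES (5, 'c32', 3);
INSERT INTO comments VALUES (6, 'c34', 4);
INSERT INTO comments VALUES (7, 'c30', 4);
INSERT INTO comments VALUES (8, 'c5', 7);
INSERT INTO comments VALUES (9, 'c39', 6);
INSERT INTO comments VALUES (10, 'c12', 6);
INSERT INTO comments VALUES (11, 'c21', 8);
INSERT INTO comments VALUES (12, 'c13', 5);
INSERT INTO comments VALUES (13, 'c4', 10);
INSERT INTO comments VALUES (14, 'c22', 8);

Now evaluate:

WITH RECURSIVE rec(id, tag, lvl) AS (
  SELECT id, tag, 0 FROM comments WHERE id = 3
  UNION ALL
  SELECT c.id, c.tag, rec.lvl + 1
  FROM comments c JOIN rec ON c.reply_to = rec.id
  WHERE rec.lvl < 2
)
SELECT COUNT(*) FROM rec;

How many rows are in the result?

6

Base: id=3 (c1) at lvl 0.
Iteration 1: rows with reply_to in {3} -> c11 (id 4, lvl 1), c32 (id 5, lvl 1).
Iteration 2: rows with reply_to in {4,5} -> c34 (id 6, lvl 2), c30 (id 7, lvl 2), c13 (id 12, lvl 2).
Iteration 3: lvl < 2 fails for all current rows; recursion stops.
Total rows emitted: 6.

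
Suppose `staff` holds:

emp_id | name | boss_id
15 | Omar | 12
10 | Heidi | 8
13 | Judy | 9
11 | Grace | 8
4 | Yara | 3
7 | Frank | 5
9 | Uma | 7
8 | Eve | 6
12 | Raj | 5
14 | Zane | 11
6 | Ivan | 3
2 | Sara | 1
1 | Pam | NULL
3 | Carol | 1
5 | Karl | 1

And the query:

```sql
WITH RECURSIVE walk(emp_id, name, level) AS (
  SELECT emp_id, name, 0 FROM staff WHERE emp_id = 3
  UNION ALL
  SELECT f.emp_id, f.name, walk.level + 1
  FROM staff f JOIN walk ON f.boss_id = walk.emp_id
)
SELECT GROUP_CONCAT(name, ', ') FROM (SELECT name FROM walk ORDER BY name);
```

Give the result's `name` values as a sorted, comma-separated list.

Base: emp_id=3 (Carol) at level 0.
Iteration 1: rows with boss_id in {3} -> Yara (id 4, level 1), Ivan (id 6, level 1).
Iteration 2: rows with boss_id in {4,6} -> Eve (id 8, level 2).
Iteration 3: rows with boss_id in {8} -> Heidi (id 10, level 3), Grace (id 11, level 3).
Iteration 4: rows with boss_id in {10,11} -> Zane (id 14, level 4).
Iteration 5: no rows with boss_id in {14}; recursion stops.

Carol, Eve, Grace, Heidi, Ivan, Yara, Zane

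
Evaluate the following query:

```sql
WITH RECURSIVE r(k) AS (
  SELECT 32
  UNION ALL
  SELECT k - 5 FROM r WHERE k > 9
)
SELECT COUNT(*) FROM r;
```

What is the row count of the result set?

6

Base: k=32.
Iteration 1: 32 > 9 holds -> k = 32 - 5 = 27.
Iteration 2: 27 > 9 holds -> k = 27 - 5 = 22.
Iteration 3: 22 > 9 holds -> k = 22 - 5 = 17.
Iteration 4: 17 > 9 holds -> k = 17 - 5 = 12.
Iteration 5: 12 > 9 holds -> k = 12 - 5 = 7.
Iteration 6: 7 > 9 fails; recursion stops.
Total rows emitted: 6.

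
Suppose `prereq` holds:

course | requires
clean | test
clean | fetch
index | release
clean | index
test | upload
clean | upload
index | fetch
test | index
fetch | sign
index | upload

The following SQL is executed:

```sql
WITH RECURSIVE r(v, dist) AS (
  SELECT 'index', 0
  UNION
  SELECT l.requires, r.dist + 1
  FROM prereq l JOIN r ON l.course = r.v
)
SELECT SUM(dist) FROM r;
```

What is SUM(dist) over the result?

5

Base: (index, dist=0).
Iteration 1: edges from {index} -> (fetch, dist=1), (release, dist=1), (upload, dist=1).
Iteration 2: edges from {fetch,release,upload} -> (sign, dist=2).
Iteration 3: no outgoing edges from {sign}; recursion stops.
SUM(dist) = 0 + 1 + 1 + 1 + 2 = 5.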